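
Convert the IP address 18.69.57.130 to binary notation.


18 = 00010010
69 = 01000101
57 = 00111001
130 = 10000010
Binary: 00010010.01000101.00111001.10000010


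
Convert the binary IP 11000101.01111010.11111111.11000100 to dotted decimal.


11000101 = 197
01111010 = 122
11111111 = 255
11000100 = 196
IP: 197.122.255.196


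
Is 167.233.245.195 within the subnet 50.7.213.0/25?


Subnet network: 50.7.213.0
Test IP AND mask: 167.233.245.128
No, 167.233.245.195 is not in 50.7.213.0/25


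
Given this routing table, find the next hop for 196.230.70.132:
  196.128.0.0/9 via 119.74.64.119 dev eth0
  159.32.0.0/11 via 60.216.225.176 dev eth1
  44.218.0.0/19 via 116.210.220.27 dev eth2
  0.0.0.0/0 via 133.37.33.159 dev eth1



Longest prefix match for 196.230.70.132:
  /9 196.128.0.0: MATCH
  /11 159.32.0.0: no
  /19 44.218.0.0: no
  /0 0.0.0.0: MATCH
Selected: next-hop 119.74.64.119 via eth0 (matched /9)


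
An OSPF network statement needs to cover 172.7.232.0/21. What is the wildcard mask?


Subnet mask: 255.255.248.0
Wildcard = 255.255.255.255 - subnet mask
255 - 255 = 0
255 - 255 = 0
255 - 248 = 7
255 - 0 = 255
Wildcard: 0.0.7.255


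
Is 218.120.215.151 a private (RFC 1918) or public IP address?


RFC 1918 private ranges:
  10.0.0.0/8 (10.0.0.0 - 10.255.255.255)
  172.16.0.0/12 (172.16.0.0 - 172.31.255.255)
  192.168.0.0/16 (192.168.0.0 - 192.168.255.255)
Public (not in any RFC 1918 range)


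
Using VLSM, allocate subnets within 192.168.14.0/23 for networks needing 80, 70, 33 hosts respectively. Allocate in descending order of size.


80 hosts -> /25 (126 usable): 192.168.14.0/25
70 hosts -> /25 (126 usable): 192.168.14.128/25
33 hosts -> /26 (62 usable): 192.168.15.0/26
Allocation: 192.168.14.0/25 (80 hosts, 126 usable); 192.168.14.128/25 (70 hosts, 126 usable); 192.168.15.0/26 (33 hosts, 62 usable)


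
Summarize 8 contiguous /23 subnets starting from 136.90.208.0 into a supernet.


Original prefix: /23
Number of subnets: 8 = 2^3
New prefix = 23 - 3 = 20
Supernet: 136.90.208.0/20


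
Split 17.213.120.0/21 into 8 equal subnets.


New prefix = 21 + 3 = 24
Each subnet has 256 addresses
  17.213.120.0/24
  17.213.121.0/24
  17.213.122.0/24
  17.213.123.0/24
  17.213.124.0/24
  17.213.125.0/24
  17.213.126.0/24
  17.213.127.0/24
Subnets: 17.213.120.0/24, 17.213.121.0/24, 17.213.122.0/24, 17.213.123.0/24, 17.213.124.0/24, 17.213.125.0/24, 17.213.126.0/24, 17.213.127.0/24


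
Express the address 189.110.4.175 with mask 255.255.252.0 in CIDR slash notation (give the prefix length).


Binary: 11111111.11111111.11111100.00000000
Count leading 1s
Prefix: /22


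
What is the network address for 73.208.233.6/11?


IP:   01001001.11010000.11101001.00000110
Mask: 11111111.11100000.00000000.00000000
AND operation:
Net:  01001001.11000000.00000000.00000000
Network: 73.192.0.0/11


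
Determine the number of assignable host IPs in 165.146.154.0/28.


Host bits = 32 - 28 = 4
Total addresses = 2^4 = 16
Usable = total - 2 (network and broadcast)
Usable hosts: 14


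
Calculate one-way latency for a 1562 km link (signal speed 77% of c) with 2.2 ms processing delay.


Speed = 0.77 * 3e5 km/s = 231000 km/s
Propagation delay = 1562 / 231000 = 0.0068 s = 6.7619 ms
Processing delay = 2.2 ms
Total one-way latency = 8.9619 ms


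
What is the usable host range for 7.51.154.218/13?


Network: 7.48.0.0
Broadcast: 7.55.255.255
First usable = network + 1
Last usable = broadcast - 1
Range: 7.48.0.1 to 7.55.255.254


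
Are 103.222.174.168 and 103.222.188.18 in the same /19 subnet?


Mask: 255.255.224.0
103.222.174.168 AND mask = 103.222.160.0
103.222.188.18 AND mask = 103.222.160.0
Yes, same subnet (103.222.160.0)


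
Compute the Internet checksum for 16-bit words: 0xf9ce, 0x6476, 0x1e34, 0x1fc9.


Sum all words (with carry folding):
+ 0xf9ce = 0xf9ce
+ 0x6476 = 0x5e45
+ 0x1e34 = 0x7c79
+ 0x1fc9 = 0x9c42
One's complement: ~0x9c42
Checksum = 0x63bd


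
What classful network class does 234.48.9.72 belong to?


First octet: 234
Binary: 11101010
1110xxxx -> Class D (224-239)
Class D (multicast), default mask N/A


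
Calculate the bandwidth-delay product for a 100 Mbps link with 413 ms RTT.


BDP = bandwidth * RTT
= 100 Mbps * 413 ms
= 100 * 1e6 * 413 / 1000 bits
= 41300000 bits
= 5162500 bytes
= 5041.5039 KB
BDP = 41300000 bits (5162500 bytes)


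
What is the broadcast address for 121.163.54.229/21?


Network: 121.163.48.0/21
Host bits = 11
Set all host bits to 1:
Broadcast: 121.163.55.255


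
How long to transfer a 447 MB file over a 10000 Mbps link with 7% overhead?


Effective throughput = 10000 * (1 - 7/100) = 9300 Mbps
File size in Mb = 447 * 8 = 3576 Mb
Time = 3576 / 9300
Time = 0.3845 seconds


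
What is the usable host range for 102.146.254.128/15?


Network: 102.146.0.0
Broadcast: 102.147.255.255
First usable = network + 1
Last usable = broadcast - 1
Range: 102.146.0.1 to 102.147.255.254


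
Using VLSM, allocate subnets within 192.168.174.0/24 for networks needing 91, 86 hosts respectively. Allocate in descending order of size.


91 hosts -> /25 (126 usable): 192.168.174.0/25
86 hosts -> /25 (126 usable): 192.168.174.128/25
Allocation: 192.168.174.0/25 (91 hosts, 126 usable); 192.168.174.128/25 (86 hosts, 126 usable)


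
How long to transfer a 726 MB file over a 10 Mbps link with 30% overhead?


Effective throughput = 10 * (1 - 30/100) = 7 Mbps
File size in Mb = 726 * 8 = 5808 Mb
Time = 5808 / 7
Time = 829.7143 seconds


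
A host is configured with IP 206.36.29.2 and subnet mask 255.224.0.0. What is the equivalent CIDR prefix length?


Binary: 11111111.11100000.00000000.00000000
Count leading 1s
Prefix: /11


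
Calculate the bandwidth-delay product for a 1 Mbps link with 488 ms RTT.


BDP = bandwidth * RTT
= 1 Mbps * 488 ms
= 1 * 1e6 * 488 / 1000 bits
= 488000 bits
= 61000 bytes
= 59.5703 KB
BDP = 488000 bits (61000 bytes)


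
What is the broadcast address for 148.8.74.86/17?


Network: 148.8.0.0/17
Host bits = 15
Set all host bits to 1:
Broadcast: 148.8.127.255


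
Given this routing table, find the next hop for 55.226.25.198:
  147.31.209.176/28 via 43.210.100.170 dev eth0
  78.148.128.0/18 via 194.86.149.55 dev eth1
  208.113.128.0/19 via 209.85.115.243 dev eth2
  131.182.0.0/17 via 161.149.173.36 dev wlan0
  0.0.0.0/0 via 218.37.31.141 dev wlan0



Longest prefix match for 55.226.25.198:
  /28 147.31.209.176: no
  /18 78.148.128.0: no
  /19 208.113.128.0: no
  /17 131.182.0.0: no
  /0 0.0.0.0: MATCH
Selected: next-hop 218.37.31.141 via wlan0 (matched /0)


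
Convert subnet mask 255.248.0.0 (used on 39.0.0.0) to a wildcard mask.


Subnet mask: 255.248.0.0
Wildcard = 255.255.255.255 - subnet mask
255 - 255 = 0
255 - 248 = 7
255 - 0 = 255
255 - 0 = 255
Wildcard: 0.7.255.255


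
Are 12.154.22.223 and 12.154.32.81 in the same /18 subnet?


Mask: 255.255.192.0
12.154.22.223 AND mask = 12.154.0.0
12.154.32.81 AND mask = 12.154.0.0
Yes, same subnet (12.154.0.0)


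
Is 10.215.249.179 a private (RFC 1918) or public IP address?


RFC 1918 private ranges:
  10.0.0.0/8 (10.0.0.0 - 10.255.255.255)
  172.16.0.0/12 (172.16.0.0 - 172.31.255.255)
  192.168.0.0/16 (192.168.0.0 - 192.168.255.255)
Private (in 10.0.0.0/8)


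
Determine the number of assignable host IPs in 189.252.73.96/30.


Host bits = 32 - 30 = 2
Total addresses = 2^2 = 4
Usable = total - 2 (network and broadcast)
Usable hosts: 2


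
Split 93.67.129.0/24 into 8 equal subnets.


New prefix = 24 + 3 = 27
Each subnet has 32 addresses
  93.67.129.0/27
  93.67.129.32/27
  93.67.129.64/27
  93.67.129.96/27
  93.67.129.128/27
  93.67.129.160/27
  93.67.129.192/27
  93.67.129.224/27
Subnets: 93.67.129.0/27, 93.67.129.32/27, 93.67.129.64/27, 93.67.129.96/27, 93.67.129.128/27, 93.67.129.160/27, 93.67.129.192/27, 93.67.129.224/27


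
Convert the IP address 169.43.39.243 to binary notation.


169 = 10101001
43 = 00101011
39 = 00100111
243 = 11110011
Binary: 10101001.00101011.00100111.11110011


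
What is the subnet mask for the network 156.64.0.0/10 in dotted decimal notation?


/10 means 10 network bits, 22 host bits
Binary: 11111111110000000000000000000000
Mask: 255.192.0.0


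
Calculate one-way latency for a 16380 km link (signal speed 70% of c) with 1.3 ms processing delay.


Speed = 0.7 * 3e5 km/s = 210000 km/s
Propagation delay = 16380 / 210000 = 0.078 s = 78 ms
Processing delay = 1.3 ms
Total one-way latency = 79.3 ms


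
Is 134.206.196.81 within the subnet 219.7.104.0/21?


Subnet network: 219.7.104.0
Test IP AND mask: 134.206.192.0
No, 134.206.196.81 is not in 219.7.104.0/21


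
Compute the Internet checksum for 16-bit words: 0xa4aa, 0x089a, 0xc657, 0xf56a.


Sum all words (with carry folding):
+ 0xa4aa = 0xa4aa
+ 0x089a = 0xad44
+ 0xc657 = 0x739c
+ 0xf56a = 0x6907
One's complement: ~0x6907
Checksum = 0x96f8


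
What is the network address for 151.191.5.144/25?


IP:   10010111.10111111.00000101.10010000
Mask: 11111111.11111111.11111111.10000000
AND operation:
Net:  10010111.10111111.00000101.10000000
Network: 151.191.5.128/25


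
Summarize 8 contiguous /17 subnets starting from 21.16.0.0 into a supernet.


Original prefix: /17
Number of subnets: 8 = 2^3
New prefix = 17 - 3 = 14
Supernet: 21.16.0.0/14


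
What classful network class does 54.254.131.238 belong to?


First octet: 54
Binary: 00110110
0xxxxxxx -> Class A (1-126)
Class A, default mask 255.0.0.0 (/8)


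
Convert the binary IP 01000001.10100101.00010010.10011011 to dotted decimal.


01000001 = 65
10100101 = 165
00010010 = 18
10011011 = 155
IP: 65.165.18.155


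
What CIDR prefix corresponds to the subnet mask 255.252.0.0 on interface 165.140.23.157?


Binary: 11111111.11111100.00000000.00000000
Count leading 1s
Prefix: /14


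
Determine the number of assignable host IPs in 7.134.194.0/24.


Host bits = 32 - 24 = 8
Total addresses = 2^8 = 256
Usable = total - 2 (network and broadcast)
Usable hosts: 254


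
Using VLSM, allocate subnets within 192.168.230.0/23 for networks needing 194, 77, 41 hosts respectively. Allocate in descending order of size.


194 hosts -> /24 (254 usable): 192.168.230.0/24
77 hosts -> /25 (126 usable): 192.168.231.0/25
41 hosts -> /26 (62 usable): 192.168.231.128/26
Allocation: 192.168.230.0/24 (194 hosts, 254 usable); 192.168.231.0/25 (77 hosts, 126 usable); 192.168.231.128/26 (41 hosts, 62 usable)


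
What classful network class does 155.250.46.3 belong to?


First octet: 155
Binary: 10011011
10xxxxxx -> Class B (128-191)
Class B, default mask 255.255.0.0 (/16)


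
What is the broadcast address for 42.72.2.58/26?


Network: 42.72.2.0/26
Host bits = 6
Set all host bits to 1:
Broadcast: 42.72.2.63


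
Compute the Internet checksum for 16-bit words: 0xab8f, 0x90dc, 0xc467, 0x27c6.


Sum all words (with carry folding):
+ 0xab8f = 0xab8f
+ 0x90dc = 0x3c6c
+ 0xc467 = 0x00d4
+ 0x27c6 = 0x289a
One's complement: ~0x289a
Checksum = 0xd765


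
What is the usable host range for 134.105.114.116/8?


Network: 134.0.0.0
Broadcast: 134.255.255.255
First usable = network + 1
Last usable = broadcast - 1
Range: 134.0.0.1 to 134.255.255.254


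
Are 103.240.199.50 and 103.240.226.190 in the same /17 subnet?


Mask: 255.255.128.0
103.240.199.50 AND mask = 103.240.128.0
103.240.226.190 AND mask = 103.240.128.0
Yes, same subnet (103.240.128.0)


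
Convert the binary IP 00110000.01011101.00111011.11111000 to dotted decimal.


00110000 = 48
01011101 = 93
00111011 = 59
11111000 = 248
IP: 48.93.59.248


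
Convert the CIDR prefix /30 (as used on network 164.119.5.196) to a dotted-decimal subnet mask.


/30 means 30 network bits, 2 host bits
Binary: 11111111111111111111111111111100
Mask: 255.255.255.252


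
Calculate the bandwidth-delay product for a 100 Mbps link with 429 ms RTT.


BDP = bandwidth * RTT
= 100 Mbps * 429 ms
= 100 * 1e6 * 429 / 1000 bits
= 42900000 bits
= 5362500 bytes
= 5236.8164 KB
BDP = 42900000 bits (5362500 bytes)


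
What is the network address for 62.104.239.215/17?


IP:   00111110.01101000.11101111.11010111
Mask: 11111111.11111111.10000000.00000000
AND operation:
Net:  00111110.01101000.10000000.00000000
Network: 62.104.128.0/17


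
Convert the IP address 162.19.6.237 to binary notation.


162 = 10100010
19 = 00010011
6 = 00000110
237 = 11101101
Binary: 10100010.00010011.00000110.11101101


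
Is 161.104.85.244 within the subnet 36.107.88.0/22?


Subnet network: 36.107.88.0
Test IP AND mask: 161.104.84.0
No, 161.104.85.244 is not in 36.107.88.0/22


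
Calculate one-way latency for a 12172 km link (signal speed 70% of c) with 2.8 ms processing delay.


Speed = 0.7 * 3e5 km/s = 210000 km/s
Propagation delay = 12172 / 210000 = 0.058 s = 57.9619 ms
Processing delay = 2.8 ms
Total one-way latency = 60.7619 ms


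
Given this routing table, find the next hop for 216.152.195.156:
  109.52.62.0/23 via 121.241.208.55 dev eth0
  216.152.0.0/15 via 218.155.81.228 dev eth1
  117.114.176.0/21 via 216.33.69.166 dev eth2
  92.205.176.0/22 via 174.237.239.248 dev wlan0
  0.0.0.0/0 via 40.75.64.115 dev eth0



Longest prefix match for 216.152.195.156:
  /23 109.52.62.0: no
  /15 216.152.0.0: MATCH
  /21 117.114.176.0: no
  /22 92.205.176.0: no
  /0 0.0.0.0: MATCH
Selected: next-hop 218.155.81.228 via eth1 (matched /15)


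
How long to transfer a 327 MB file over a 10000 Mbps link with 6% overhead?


Effective throughput = 10000 * (1 - 6/100) = 9400 Mbps
File size in Mb = 327 * 8 = 2616 Mb
Time = 2616 / 9400
Time = 0.2783 seconds


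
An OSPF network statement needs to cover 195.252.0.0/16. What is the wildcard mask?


Subnet mask: 255.255.0.0
Wildcard = 255.255.255.255 - subnet mask
255 - 255 = 0
255 - 255 = 0
255 - 0 = 255
255 - 0 = 255
Wildcard: 0.0.255.255


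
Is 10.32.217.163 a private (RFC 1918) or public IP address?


RFC 1918 private ranges:
  10.0.0.0/8 (10.0.0.0 - 10.255.255.255)
  172.16.0.0/12 (172.16.0.0 - 172.31.255.255)
  192.168.0.0/16 (192.168.0.0 - 192.168.255.255)
Private (in 10.0.0.0/8)


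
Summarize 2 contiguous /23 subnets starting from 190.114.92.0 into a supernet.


Original prefix: /23
Number of subnets: 2 = 2^1
New prefix = 23 - 1 = 22
Supernet: 190.114.92.0/22


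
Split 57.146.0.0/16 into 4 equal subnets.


New prefix = 16 + 2 = 18
Each subnet has 16384 addresses
  57.146.0.0/18
  57.146.64.0/18
  57.146.128.0/18
  57.146.192.0/18
Subnets: 57.146.0.0/18, 57.146.64.0/18, 57.146.128.0/18, 57.146.192.0/18


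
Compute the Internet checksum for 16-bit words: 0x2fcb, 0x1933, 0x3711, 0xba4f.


Sum all words (with carry folding):
+ 0x2fcb = 0x2fcb
+ 0x1933 = 0x48fe
+ 0x3711 = 0x800f
+ 0xba4f = 0x3a5f
One's complement: ~0x3a5f
Checksum = 0xc5a0


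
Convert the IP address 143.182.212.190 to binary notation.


143 = 10001111
182 = 10110110
212 = 11010100
190 = 10111110
Binary: 10001111.10110110.11010100.10111110


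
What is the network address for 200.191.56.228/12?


IP:   11001000.10111111.00111000.11100100
Mask: 11111111.11110000.00000000.00000000
AND operation:
Net:  11001000.10110000.00000000.00000000
Network: 200.176.0.0/12


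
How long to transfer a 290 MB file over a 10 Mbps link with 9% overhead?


Effective throughput = 10 * (1 - 9/100) = 9.1 Mbps
File size in Mb = 290 * 8 = 2320 Mb
Time = 2320 / 9.1
Time = 254.9451 seconds


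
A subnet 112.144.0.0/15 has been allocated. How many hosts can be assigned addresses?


Host bits = 32 - 15 = 17
Total addresses = 2^17 = 131072
Usable = total - 2 (network and broadcast)
Usable hosts: 131070


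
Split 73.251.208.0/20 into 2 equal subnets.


New prefix = 20 + 1 = 21
Each subnet has 2048 addresses
  73.251.208.0/21
  73.251.216.0/21
Subnets: 73.251.208.0/21, 73.251.216.0/21


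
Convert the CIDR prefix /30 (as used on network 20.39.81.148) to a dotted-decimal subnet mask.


/30 means 30 network bits, 2 host bits
Binary: 11111111111111111111111111111100
Mask: 255.255.255.252


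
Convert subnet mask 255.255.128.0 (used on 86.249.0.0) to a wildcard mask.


Subnet mask: 255.255.128.0
Wildcard = 255.255.255.255 - subnet mask
255 - 255 = 0
255 - 255 = 0
255 - 128 = 127
255 - 0 = 255
Wildcard: 0.0.127.255


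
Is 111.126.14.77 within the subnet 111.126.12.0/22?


Subnet network: 111.126.12.0
Test IP AND mask: 111.126.12.0
Yes, 111.126.14.77 is in 111.126.12.0/22


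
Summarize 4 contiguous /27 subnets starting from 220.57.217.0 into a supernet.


Original prefix: /27
Number of subnets: 4 = 2^2
New prefix = 27 - 2 = 25
Supernet: 220.57.217.0/25


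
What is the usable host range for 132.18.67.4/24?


Network: 132.18.67.0
Broadcast: 132.18.67.255
First usable = network + 1
Last usable = broadcast - 1
Range: 132.18.67.1 to 132.18.67.254


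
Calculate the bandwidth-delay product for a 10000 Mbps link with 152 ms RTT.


BDP = bandwidth * RTT
= 10000 Mbps * 152 ms
= 10000 * 1e6 * 152 / 1000 bits
= 1520000000 bits
= 190000000 bytes
= 185546.875 KB
BDP = 1520000000 bits (190000000 bytes)


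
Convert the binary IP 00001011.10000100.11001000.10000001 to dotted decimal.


00001011 = 11
10000100 = 132
11001000 = 200
10000001 = 129
IP: 11.132.200.129


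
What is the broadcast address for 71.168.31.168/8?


Network: 71.0.0.0/8
Host bits = 24
Set all host bits to 1:
Broadcast: 71.255.255.255


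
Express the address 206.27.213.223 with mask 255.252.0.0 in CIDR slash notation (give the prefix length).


Binary: 11111111.11111100.00000000.00000000
Count leading 1s
Prefix: /14


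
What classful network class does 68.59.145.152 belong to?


First octet: 68
Binary: 01000100
0xxxxxxx -> Class A (1-126)
Class A, default mask 255.0.0.0 (/8)


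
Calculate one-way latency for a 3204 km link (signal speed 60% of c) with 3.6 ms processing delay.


Speed = 0.6 * 3e5 km/s = 180000 km/s
Propagation delay = 3204 / 180000 = 0.0178 s = 17.8 ms
Processing delay = 3.6 ms
Total one-way latency = 21.4 ms


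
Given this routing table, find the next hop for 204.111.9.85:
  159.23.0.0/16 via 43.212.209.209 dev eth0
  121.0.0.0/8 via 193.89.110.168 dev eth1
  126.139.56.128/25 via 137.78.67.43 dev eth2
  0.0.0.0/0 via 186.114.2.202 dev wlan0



Longest prefix match for 204.111.9.85:
  /16 159.23.0.0: no
  /8 121.0.0.0: no
  /25 126.139.56.128: no
  /0 0.0.0.0: MATCH
Selected: next-hop 186.114.2.202 via wlan0 (matched /0)


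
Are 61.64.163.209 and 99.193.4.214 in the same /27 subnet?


Mask: 255.255.255.224
61.64.163.209 AND mask = 61.64.163.192
99.193.4.214 AND mask = 99.193.4.192
No, different subnets (61.64.163.192 vs 99.193.4.192)


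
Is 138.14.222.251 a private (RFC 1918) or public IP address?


RFC 1918 private ranges:
  10.0.0.0/8 (10.0.0.0 - 10.255.255.255)
  172.16.0.0/12 (172.16.0.0 - 172.31.255.255)
  192.168.0.0/16 (192.168.0.0 - 192.168.255.255)
Public (not in any RFC 1918 range)


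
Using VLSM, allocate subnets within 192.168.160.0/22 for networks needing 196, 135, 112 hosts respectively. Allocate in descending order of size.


196 hosts -> /24 (254 usable): 192.168.160.0/24
135 hosts -> /24 (254 usable): 192.168.161.0/24
112 hosts -> /25 (126 usable): 192.168.162.0/25
Allocation: 192.168.160.0/24 (196 hosts, 254 usable); 192.168.161.0/24 (135 hosts, 254 usable); 192.168.162.0/25 (112 hosts, 126 usable)


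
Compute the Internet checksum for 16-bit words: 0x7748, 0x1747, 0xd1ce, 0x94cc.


Sum all words (with carry folding):
+ 0x7748 = 0x7748
+ 0x1747 = 0x8e8f
+ 0xd1ce = 0x605e
+ 0x94cc = 0xf52a
One's complement: ~0xf52a
Checksum = 0x0ad5


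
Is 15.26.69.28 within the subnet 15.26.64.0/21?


Subnet network: 15.26.64.0
Test IP AND mask: 15.26.64.0
Yes, 15.26.69.28 is in 15.26.64.0/21


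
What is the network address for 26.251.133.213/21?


IP:   00011010.11111011.10000101.11010101
Mask: 11111111.11111111.11111000.00000000
AND operation:
Net:  00011010.11111011.10000000.00000000
Network: 26.251.128.0/21


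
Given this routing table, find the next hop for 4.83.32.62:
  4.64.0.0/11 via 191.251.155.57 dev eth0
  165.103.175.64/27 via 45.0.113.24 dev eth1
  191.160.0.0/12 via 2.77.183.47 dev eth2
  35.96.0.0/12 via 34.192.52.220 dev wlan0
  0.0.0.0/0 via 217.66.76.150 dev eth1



Longest prefix match for 4.83.32.62:
  /11 4.64.0.0: MATCH
  /27 165.103.175.64: no
  /12 191.160.0.0: no
  /12 35.96.0.0: no
  /0 0.0.0.0: MATCH
Selected: next-hop 191.251.155.57 via eth0 (matched /11)


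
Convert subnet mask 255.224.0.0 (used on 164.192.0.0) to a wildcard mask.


Subnet mask: 255.224.0.0
Wildcard = 255.255.255.255 - subnet mask
255 - 255 = 0
255 - 224 = 31
255 - 0 = 255
255 - 0 = 255
Wildcard: 0.31.255.255


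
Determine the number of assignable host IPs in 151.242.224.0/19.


Host bits = 32 - 19 = 13
Total addresses = 2^13 = 8192
Usable = total - 2 (network and broadcast)
Usable hosts: 8190


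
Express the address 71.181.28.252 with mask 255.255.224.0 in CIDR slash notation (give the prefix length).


Binary: 11111111.11111111.11100000.00000000
Count leading 1s
Prefix: /19


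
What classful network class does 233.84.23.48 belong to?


First octet: 233
Binary: 11101001
1110xxxx -> Class D (224-239)
Class D (multicast), default mask N/A


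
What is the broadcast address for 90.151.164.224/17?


Network: 90.151.128.0/17
Host bits = 15
Set all host bits to 1:
Broadcast: 90.151.255.255


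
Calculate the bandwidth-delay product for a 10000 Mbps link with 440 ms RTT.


BDP = bandwidth * RTT
= 10000 Mbps * 440 ms
= 10000 * 1e6 * 440 / 1000 bits
= 4400000000 bits
= 550000000 bytes
= 537109.375 KB
BDP = 4400000000 bits (550000000 bytes)


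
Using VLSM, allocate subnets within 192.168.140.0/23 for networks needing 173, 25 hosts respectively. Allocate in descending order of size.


173 hosts -> /24 (254 usable): 192.168.140.0/24
25 hosts -> /27 (30 usable): 192.168.141.0/27
Allocation: 192.168.140.0/24 (173 hosts, 254 usable); 192.168.141.0/27 (25 hosts, 30 usable)


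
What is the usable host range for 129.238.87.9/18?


Network: 129.238.64.0
Broadcast: 129.238.127.255
First usable = network + 1
Last usable = broadcast - 1
Range: 129.238.64.1 to 129.238.127.254


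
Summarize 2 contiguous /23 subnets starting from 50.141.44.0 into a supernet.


Original prefix: /23
Number of subnets: 2 = 2^1
New prefix = 23 - 1 = 22
Supernet: 50.141.44.0/22


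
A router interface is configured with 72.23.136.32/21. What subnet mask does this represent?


/21 means 21 network bits, 11 host bits
Binary: 11111111111111111111100000000000
Mask: 255.255.248.0


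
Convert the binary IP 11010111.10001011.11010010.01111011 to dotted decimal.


11010111 = 215
10001011 = 139
11010010 = 210
01111011 = 123
IP: 215.139.210.123


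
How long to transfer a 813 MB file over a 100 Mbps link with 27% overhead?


Effective throughput = 100 * (1 - 27/100) = 73 Mbps
File size in Mb = 813 * 8 = 6504 Mb
Time = 6504 / 73
Time = 89.0959 seconds


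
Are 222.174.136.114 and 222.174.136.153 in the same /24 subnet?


Mask: 255.255.255.0
222.174.136.114 AND mask = 222.174.136.0
222.174.136.153 AND mask = 222.174.136.0
Yes, same subnet (222.174.136.0)


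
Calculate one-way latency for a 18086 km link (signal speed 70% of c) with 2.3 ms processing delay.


Speed = 0.7 * 3e5 km/s = 210000 km/s
Propagation delay = 18086 / 210000 = 0.0861 s = 86.1238 ms
Processing delay = 2.3 ms
Total one-way latency = 88.4238 ms


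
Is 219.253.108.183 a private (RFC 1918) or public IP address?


RFC 1918 private ranges:
  10.0.0.0/8 (10.0.0.0 - 10.255.255.255)
  172.16.0.0/12 (172.16.0.0 - 172.31.255.255)
  192.168.0.0/16 (192.168.0.0 - 192.168.255.255)
Public (not in any RFC 1918 range)


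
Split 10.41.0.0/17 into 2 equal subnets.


New prefix = 17 + 1 = 18
Each subnet has 16384 addresses
  10.41.0.0/18
  10.41.64.0/18
Subnets: 10.41.0.0/18, 10.41.64.0/18


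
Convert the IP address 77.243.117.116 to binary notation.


77 = 01001101
243 = 11110011
117 = 01110101
116 = 01110100
Binary: 01001101.11110011.01110101.01110100


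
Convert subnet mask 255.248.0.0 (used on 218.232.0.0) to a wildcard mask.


Subnet mask: 255.248.0.0
Wildcard = 255.255.255.255 - subnet mask
255 - 255 = 0
255 - 248 = 7
255 - 0 = 255
255 - 0 = 255
Wildcard: 0.7.255.255


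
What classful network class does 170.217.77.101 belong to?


First octet: 170
Binary: 10101010
10xxxxxx -> Class B (128-191)
Class B, default mask 255.255.0.0 (/16)


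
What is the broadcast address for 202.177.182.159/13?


Network: 202.176.0.0/13
Host bits = 19
Set all host bits to 1:
Broadcast: 202.183.255.255


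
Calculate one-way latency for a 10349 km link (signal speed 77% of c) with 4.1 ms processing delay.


Speed = 0.77 * 3e5 km/s = 231000 km/s
Propagation delay = 10349 / 231000 = 0.0448 s = 44.8009 ms
Processing delay = 4.1 ms
Total one-way latency = 48.9009 ms


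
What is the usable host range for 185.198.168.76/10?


Network: 185.192.0.0
Broadcast: 185.255.255.255
First usable = network + 1
Last usable = broadcast - 1
Range: 185.192.0.1 to 185.255.255.254


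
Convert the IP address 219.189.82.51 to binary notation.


219 = 11011011
189 = 10111101
82 = 01010010
51 = 00110011
Binary: 11011011.10111101.01010010.00110011


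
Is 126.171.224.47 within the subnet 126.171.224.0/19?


Subnet network: 126.171.224.0
Test IP AND mask: 126.171.224.0
Yes, 126.171.224.47 is in 126.171.224.0/19


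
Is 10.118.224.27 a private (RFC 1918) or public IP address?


RFC 1918 private ranges:
  10.0.0.0/8 (10.0.0.0 - 10.255.255.255)
  172.16.0.0/12 (172.16.0.0 - 172.31.255.255)
  192.168.0.0/16 (192.168.0.0 - 192.168.255.255)
Private (in 10.0.0.0/8)


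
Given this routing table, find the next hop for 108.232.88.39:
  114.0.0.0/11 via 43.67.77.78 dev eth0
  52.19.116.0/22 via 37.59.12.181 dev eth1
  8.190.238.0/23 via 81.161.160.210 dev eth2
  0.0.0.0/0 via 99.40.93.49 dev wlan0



Longest prefix match for 108.232.88.39:
  /11 114.0.0.0: no
  /22 52.19.116.0: no
  /23 8.190.238.0: no
  /0 0.0.0.0: MATCH
Selected: next-hop 99.40.93.49 via wlan0 (matched /0)


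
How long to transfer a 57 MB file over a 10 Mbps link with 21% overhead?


Effective throughput = 10 * (1 - 21/100) = 7.9 Mbps
File size in Mb = 57 * 8 = 456 Mb
Time = 456 / 7.9
Time = 57.7215 seconds


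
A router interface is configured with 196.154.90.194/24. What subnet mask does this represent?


/24 means 24 network bits, 8 host bits
Binary: 11111111111111111111111100000000
Mask: 255.255.255.0


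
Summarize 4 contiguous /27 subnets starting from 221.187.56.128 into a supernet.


Original prefix: /27
Number of subnets: 4 = 2^2
New prefix = 27 - 2 = 25
Supernet: 221.187.56.128/25


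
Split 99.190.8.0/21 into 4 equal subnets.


New prefix = 21 + 2 = 23
Each subnet has 512 addresses
  99.190.8.0/23
  99.190.10.0/23
  99.190.12.0/23
  99.190.14.0/23
Subnets: 99.190.8.0/23, 99.190.10.0/23, 99.190.12.0/23, 99.190.14.0/23


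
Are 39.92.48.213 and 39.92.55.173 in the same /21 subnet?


Mask: 255.255.248.0
39.92.48.213 AND mask = 39.92.48.0
39.92.55.173 AND mask = 39.92.48.0
Yes, same subnet (39.92.48.0)


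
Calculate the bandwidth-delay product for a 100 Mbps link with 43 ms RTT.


BDP = bandwidth * RTT
= 100 Mbps * 43 ms
= 100 * 1e6 * 43 / 1000 bits
= 4300000 bits
= 537500 bytes
= 524.9023 KB
BDP = 4300000 bits (537500 bytes)


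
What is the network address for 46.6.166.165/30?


IP:   00101110.00000110.10100110.10100101
Mask: 11111111.11111111.11111111.11111100
AND operation:
Net:  00101110.00000110.10100110.10100100
Network: 46.6.166.164/30


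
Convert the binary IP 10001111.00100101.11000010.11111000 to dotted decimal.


10001111 = 143
00100101 = 37
11000010 = 194
11111000 = 248
IP: 143.37.194.248


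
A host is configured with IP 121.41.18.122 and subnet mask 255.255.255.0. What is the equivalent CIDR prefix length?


Binary: 11111111.11111111.11111111.00000000
Count leading 1s
Prefix: /24


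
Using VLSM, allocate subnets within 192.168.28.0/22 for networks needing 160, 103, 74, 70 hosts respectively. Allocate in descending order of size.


160 hosts -> /24 (254 usable): 192.168.28.0/24
103 hosts -> /25 (126 usable): 192.168.29.0/25
74 hosts -> /25 (126 usable): 192.168.29.128/25
70 hosts -> /25 (126 usable): 192.168.30.0/25
Allocation: 192.168.28.0/24 (160 hosts, 254 usable); 192.168.29.0/25 (103 hosts, 126 usable); 192.168.29.128/25 (74 hosts, 126 usable); 192.168.30.0/25 (70 hosts, 126 usable)


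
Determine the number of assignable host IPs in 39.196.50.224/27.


Host bits = 32 - 27 = 5
Total addresses = 2^5 = 32
Usable = total - 2 (network and broadcast)
Usable hosts: 30


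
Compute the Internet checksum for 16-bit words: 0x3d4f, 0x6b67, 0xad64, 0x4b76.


Sum all words (with carry folding):
+ 0x3d4f = 0x3d4f
+ 0x6b67 = 0xa8b6
+ 0xad64 = 0x561b
+ 0x4b76 = 0xa191
One's complement: ~0xa191
Checksum = 0x5e6e


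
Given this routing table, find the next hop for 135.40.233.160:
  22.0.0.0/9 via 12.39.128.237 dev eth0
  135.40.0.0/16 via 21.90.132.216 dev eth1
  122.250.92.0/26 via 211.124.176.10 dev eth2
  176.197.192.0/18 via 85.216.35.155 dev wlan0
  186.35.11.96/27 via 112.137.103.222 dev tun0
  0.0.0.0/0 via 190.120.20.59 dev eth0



Longest prefix match for 135.40.233.160:
  /9 22.0.0.0: no
  /16 135.40.0.0: MATCH
  /26 122.250.92.0: no
  /18 176.197.192.0: no
  /27 186.35.11.96: no
  /0 0.0.0.0: MATCH
Selected: next-hop 21.90.132.216 via eth1 (matched /16)


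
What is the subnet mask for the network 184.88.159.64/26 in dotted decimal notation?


/26 means 26 network bits, 6 host bits
Binary: 11111111111111111111111111000000
Mask: 255.255.255.192


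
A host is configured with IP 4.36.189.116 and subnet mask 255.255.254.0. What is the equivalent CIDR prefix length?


Binary: 11111111.11111111.11111110.00000000
Count leading 1s
Prefix: /23


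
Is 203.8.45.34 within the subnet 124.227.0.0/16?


Subnet network: 124.227.0.0
Test IP AND mask: 203.8.0.0
No, 203.8.45.34 is not in 124.227.0.0/16


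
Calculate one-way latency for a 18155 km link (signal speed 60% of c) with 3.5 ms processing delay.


Speed = 0.6 * 3e5 km/s = 180000 km/s
Propagation delay = 18155 / 180000 = 0.1009 s = 100.8611 ms
Processing delay = 3.5 ms
Total one-way latency = 104.3611 ms


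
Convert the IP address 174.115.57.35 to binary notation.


174 = 10101110
115 = 01110011
57 = 00111001
35 = 00100011
Binary: 10101110.01110011.00111001.00100011


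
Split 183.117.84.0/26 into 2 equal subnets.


New prefix = 26 + 1 = 27
Each subnet has 32 addresses
  183.117.84.0/27
  183.117.84.32/27
Subnets: 183.117.84.0/27, 183.117.84.32/27


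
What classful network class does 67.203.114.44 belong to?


First octet: 67
Binary: 01000011
0xxxxxxx -> Class A (1-126)
Class A, default mask 255.0.0.0 (/8)


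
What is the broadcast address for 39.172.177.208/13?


Network: 39.168.0.0/13
Host bits = 19
Set all host bits to 1:
Broadcast: 39.175.255.255


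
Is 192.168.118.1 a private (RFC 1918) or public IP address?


RFC 1918 private ranges:
  10.0.0.0/8 (10.0.0.0 - 10.255.255.255)
  172.16.0.0/12 (172.16.0.0 - 172.31.255.255)
  192.168.0.0/16 (192.168.0.0 - 192.168.255.255)
Private (in 192.168.0.0/16)


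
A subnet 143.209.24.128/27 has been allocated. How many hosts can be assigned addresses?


Host bits = 32 - 27 = 5
Total addresses = 2^5 = 32
Usable = total - 2 (network and broadcast)
Usable hosts: 30


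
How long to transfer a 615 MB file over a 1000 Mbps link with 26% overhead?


Effective throughput = 1000 * (1 - 26/100) = 740 Mbps
File size in Mb = 615 * 8 = 4920 Mb
Time = 4920 / 740
Time = 6.6486 seconds


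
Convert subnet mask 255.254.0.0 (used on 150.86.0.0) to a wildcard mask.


Subnet mask: 255.254.0.0
Wildcard = 255.255.255.255 - subnet mask
255 - 255 = 0
255 - 254 = 1
255 - 0 = 255
255 - 0 = 255
Wildcard: 0.1.255.255


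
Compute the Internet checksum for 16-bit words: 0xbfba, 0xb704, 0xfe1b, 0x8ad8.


Sum all words (with carry folding):
+ 0xbfba = 0xbfba
+ 0xb704 = 0x76bf
+ 0xfe1b = 0x74db
+ 0x8ad8 = 0xffb3
One's complement: ~0xffb3
Checksum = 0x004c


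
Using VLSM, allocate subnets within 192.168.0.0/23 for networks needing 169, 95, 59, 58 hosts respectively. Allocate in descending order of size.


169 hosts -> /24 (254 usable): 192.168.0.0/24
95 hosts -> /25 (126 usable): 192.168.1.0/25
59 hosts -> /26 (62 usable): 192.168.1.128/26
58 hosts -> /26 (62 usable): 192.168.1.192/26
Allocation: 192.168.0.0/24 (169 hosts, 254 usable); 192.168.1.0/25 (95 hosts, 126 usable); 192.168.1.128/26 (59 hosts, 62 usable); 192.168.1.192/26 (58 hosts, 62 usable)


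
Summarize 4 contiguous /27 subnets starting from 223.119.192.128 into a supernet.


Original prefix: /27
Number of subnets: 4 = 2^2
New prefix = 27 - 2 = 25
Supernet: 223.119.192.128/25


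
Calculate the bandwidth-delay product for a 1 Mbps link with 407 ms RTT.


BDP = bandwidth * RTT
= 1 Mbps * 407 ms
= 1 * 1e6 * 407 / 1000 bits
= 407000 bits
= 50875 bytes
= 49.6826 KB
BDP = 407000 bits (50875 bytes)


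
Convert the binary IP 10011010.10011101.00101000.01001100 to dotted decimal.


10011010 = 154
10011101 = 157
00101000 = 40
01001100 = 76
IP: 154.157.40.76


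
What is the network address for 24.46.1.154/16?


IP:   00011000.00101110.00000001.10011010
Mask: 11111111.11111111.00000000.00000000
AND operation:
Net:  00011000.00101110.00000000.00000000
Network: 24.46.0.0/16


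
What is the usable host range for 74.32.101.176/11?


Network: 74.32.0.0
Broadcast: 74.63.255.255
First usable = network + 1
Last usable = broadcast - 1
Range: 74.32.0.1 to 74.63.255.254


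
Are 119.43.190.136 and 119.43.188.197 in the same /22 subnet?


Mask: 255.255.252.0
119.43.190.136 AND mask = 119.43.188.0
119.43.188.197 AND mask = 119.43.188.0
Yes, same subnet (119.43.188.0)


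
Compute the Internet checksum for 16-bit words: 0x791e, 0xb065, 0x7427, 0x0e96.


Sum all words (with carry folding):
+ 0x791e = 0x791e
+ 0xb065 = 0x2984
+ 0x7427 = 0x9dab
+ 0x0e96 = 0xac41
One's complement: ~0xac41
Checksum = 0x53be


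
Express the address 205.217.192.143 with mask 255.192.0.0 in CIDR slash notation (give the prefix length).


Binary: 11111111.11000000.00000000.00000000
Count leading 1s
Prefix: /10


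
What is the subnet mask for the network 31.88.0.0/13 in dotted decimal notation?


/13 means 13 network bits, 19 host bits
Binary: 11111111111110000000000000000000
Mask: 255.248.0.0


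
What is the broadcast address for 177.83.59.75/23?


Network: 177.83.58.0/23
Host bits = 9
Set all host bits to 1:
Broadcast: 177.83.59.255


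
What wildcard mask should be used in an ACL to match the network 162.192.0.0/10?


Subnet mask: 255.192.0.0
Wildcard = 255.255.255.255 - subnet mask
255 - 255 = 0
255 - 192 = 63
255 - 0 = 255
255 - 0 = 255
Wildcard: 0.63.255.255


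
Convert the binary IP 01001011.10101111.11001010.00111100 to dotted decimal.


01001011 = 75
10101111 = 175
11001010 = 202
00111100 = 60
IP: 75.175.202.60


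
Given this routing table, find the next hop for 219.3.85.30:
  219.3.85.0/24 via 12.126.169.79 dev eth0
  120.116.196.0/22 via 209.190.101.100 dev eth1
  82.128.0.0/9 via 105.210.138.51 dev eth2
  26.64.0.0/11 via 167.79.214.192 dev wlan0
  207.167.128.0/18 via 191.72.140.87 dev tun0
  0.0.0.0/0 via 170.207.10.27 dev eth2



Longest prefix match for 219.3.85.30:
  /24 219.3.85.0: MATCH
  /22 120.116.196.0: no
  /9 82.128.0.0: no
  /11 26.64.0.0: no
  /18 207.167.128.0: no
  /0 0.0.0.0: MATCH
Selected: next-hop 12.126.169.79 via eth0 (matched /24)


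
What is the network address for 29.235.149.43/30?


IP:   00011101.11101011.10010101.00101011
Mask: 11111111.11111111.11111111.11111100
AND operation:
Net:  00011101.11101011.10010101.00101000
Network: 29.235.149.40/30


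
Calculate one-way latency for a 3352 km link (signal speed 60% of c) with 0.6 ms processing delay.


Speed = 0.6 * 3e5 km/s = 180000 km/s
Propagation delay = 3352 / 180000 = 0.0186 s = 18.6222 ms
Processing delay = 0.6 ms
Total one-way latency = 19.2222 ms


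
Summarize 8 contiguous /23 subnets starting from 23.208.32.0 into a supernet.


Original prefix: /23
Number of subnets: 8 = 2^3
New prefix = 23 - 3 = 20
Supernet: 23.208.32.0/20


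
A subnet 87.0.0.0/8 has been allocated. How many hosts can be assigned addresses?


Host bits = 32 - 8 = 24
Total addresses = 2^24 = 16777216
Usable = total - 2 (network and broadcast)
Usable hosts: 16777214


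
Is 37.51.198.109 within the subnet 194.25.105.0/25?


Subnet network: 194.25.105.0
Test IP AND mask: 37.51.198.0
No, 37.51.198.109 is not in 194.25.105.0/25


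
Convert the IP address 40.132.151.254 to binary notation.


40 = 00101000
132 = 10000100
151 = 10010111
254 = 11111110
Binary: 00101000.10000100.10010111.11111110


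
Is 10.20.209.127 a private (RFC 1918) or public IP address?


RFC 1918 private ranges:
  10.0.0.0/8 (10.0.0.0 - 10.255.255.255)
  172.16.0.0/12 (172.16.0.0 - 172.31.255.255)
  192.168.0.0/16 (192.168.0.0 - 192.168.255.255)
Private (in 10.0.0.0/8)


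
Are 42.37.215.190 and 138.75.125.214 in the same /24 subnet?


Mask: 255.255.255.0
42.37.215.190 AND mask = 42.37.215.0
138.75.125.214 AND mask = 138.75.125.0
No, different subnets (42.37.215.0 vs 138.75.125.0)


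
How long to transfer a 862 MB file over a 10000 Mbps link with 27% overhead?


Effective throughput = 10000 * (1 - 27/100) = 7300 Mbps
File size in Mb = 862 * 8 = 6896 Mb
Time = 6896 / 7300
Time = 0.9447 seconds


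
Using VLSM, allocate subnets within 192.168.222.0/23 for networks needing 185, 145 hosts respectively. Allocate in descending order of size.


185 hosts -> /24 (254 usable): 192.168.222.0/24
145 hosts -> /24 (254 usable): 192.168.223.0/24
Allocation: 192.168.222.0/24 (185 hosts, 254 usable); 192.168.223.0/24 (145 hosts, 254 usable)


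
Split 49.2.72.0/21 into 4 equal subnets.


New prefix = 21 + 2 = 23
Each subnet has 512 addresses
  49.2.72.0/23
  49.2.74.0/23
  49.2.76.0/23
  49.2.78.0/23
Subnets: 49.2.72.0/23, 49.2.74.0/23, 49.2.76.0/23, 49.2.78.0/23


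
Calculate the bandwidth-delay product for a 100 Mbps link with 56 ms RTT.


BDP = bandwidth * RTT
= 100 Mbps * 56 ms
= 100 * 1e6 * 56 / 1000 bits
= 5600000 bits
= 700000 bytes
= 683.5938 KB
BDP = 5600000 bits (700000 bytes)


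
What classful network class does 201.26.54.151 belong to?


First octet: 201
Binary: 11001001
110xxxxx -> Class C (192-223)
Class C, default mask 255.255.255.0 (/24)


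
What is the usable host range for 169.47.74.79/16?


Network: 169.47.0.0
Broadcast: 169.47.255.255
First usable = network + 1
Last usable = broadcast - 1
Range: 169.47.0.1 to 169.47.255.254


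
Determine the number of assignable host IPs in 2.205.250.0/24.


Host bits = 32 - 24 = 8
Total addresses = 2^8 = 256
Usable = total - 2 (network and broadcast)
Usable hosts: 254


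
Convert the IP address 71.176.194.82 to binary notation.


71 = 01000111
176 = 10110000
194 = 11000010
82 = 01010010
Binary: 01000111.10110000.11000010.01010010


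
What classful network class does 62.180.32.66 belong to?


First octet: 62
Binary: 00111110
0xxxxxxx -> Class A (1-126)
Class A, default mask 255.0.0.0 (/8)


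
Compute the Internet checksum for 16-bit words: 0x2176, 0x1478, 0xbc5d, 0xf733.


Sum all words (with carry folding):
+ 0x2176 = 0x2176
+ 0x1478 = 0x35ee
+ 0xbc5d = 0xf24b
+ 0xf733 = 0xe97f
One's complement: ~0xe97f
Checksum = 0x1680
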